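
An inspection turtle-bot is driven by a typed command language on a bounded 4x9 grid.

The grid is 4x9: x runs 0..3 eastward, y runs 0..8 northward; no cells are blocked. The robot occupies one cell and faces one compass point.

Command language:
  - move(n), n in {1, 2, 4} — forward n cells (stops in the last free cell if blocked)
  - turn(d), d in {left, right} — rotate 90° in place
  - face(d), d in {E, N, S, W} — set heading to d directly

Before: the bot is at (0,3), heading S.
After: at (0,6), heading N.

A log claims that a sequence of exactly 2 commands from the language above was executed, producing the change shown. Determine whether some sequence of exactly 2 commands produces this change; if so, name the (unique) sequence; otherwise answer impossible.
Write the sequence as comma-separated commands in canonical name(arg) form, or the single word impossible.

all 81 sequences checked — none match.

impossible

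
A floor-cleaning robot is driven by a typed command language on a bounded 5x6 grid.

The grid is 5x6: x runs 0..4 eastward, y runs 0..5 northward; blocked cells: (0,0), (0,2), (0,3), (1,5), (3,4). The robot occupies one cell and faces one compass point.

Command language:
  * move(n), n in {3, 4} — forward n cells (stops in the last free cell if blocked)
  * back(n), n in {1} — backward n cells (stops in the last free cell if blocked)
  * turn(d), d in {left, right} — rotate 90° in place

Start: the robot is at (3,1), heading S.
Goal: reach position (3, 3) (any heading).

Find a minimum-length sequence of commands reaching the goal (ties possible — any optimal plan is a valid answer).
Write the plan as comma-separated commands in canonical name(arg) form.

back(1), back(1)

start: at (3,1), heading S
step 1 (back(1)): at (3,2), heading S
step 2 (back(1)): at (3,3), heading S
minimal: 2 command(s), checked below 2.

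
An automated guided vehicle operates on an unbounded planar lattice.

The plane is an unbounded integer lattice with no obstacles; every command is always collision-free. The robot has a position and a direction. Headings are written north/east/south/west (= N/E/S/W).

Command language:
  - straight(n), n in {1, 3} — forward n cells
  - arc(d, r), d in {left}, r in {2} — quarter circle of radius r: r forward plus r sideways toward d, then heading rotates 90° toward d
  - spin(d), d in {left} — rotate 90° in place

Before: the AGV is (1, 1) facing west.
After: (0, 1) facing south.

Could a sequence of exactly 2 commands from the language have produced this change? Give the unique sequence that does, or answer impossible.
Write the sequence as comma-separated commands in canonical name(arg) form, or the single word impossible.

key: cell and facing (now S) both changed — the 2 commands mix motion and turning
start: (1, 1) facing west
step 1 (straight(1)): (0, 1) facing west
step 2 (spin(left)): (0, 1) facing south
no other 2-command option fits: unique.

straight(1), spin(left)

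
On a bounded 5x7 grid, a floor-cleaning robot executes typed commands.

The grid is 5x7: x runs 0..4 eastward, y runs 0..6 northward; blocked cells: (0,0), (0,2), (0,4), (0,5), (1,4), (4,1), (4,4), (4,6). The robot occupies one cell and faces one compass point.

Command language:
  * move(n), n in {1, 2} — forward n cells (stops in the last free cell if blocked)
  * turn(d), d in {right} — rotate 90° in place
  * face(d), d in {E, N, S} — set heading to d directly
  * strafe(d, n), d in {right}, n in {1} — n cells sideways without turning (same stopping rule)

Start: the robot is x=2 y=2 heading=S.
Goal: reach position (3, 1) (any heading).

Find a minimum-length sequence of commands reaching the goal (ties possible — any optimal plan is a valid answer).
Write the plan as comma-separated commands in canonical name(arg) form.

move(1), face(E), move(2)

begin: x=2 y=2 heading=S
[1] after move(1): x=2 y=1 heading=S
[2] after face(E): x=2 y=1 heading=E
[3] after move(2): x=3 y=1 heading=E
shorter routes all fall short; 3 is best.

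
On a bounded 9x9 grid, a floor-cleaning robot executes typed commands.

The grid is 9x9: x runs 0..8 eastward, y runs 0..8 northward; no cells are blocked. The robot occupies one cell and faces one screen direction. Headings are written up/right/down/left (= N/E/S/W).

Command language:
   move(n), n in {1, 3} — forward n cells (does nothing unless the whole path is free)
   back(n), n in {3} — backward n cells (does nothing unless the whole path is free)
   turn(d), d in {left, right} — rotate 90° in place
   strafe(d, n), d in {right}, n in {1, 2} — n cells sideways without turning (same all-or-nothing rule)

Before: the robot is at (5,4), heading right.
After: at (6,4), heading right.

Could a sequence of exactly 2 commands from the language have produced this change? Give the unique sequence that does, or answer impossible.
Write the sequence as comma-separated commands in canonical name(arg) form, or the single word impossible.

move(1), move(3)

key: heading stays E — no command in the sequence turns
t0: at (5,4), heading right
t=1 move(1) ⇒ at (6,4), heading right
t=2 move(3) ⇒ at (6,4), heading right
no other 2-command option fits: unique.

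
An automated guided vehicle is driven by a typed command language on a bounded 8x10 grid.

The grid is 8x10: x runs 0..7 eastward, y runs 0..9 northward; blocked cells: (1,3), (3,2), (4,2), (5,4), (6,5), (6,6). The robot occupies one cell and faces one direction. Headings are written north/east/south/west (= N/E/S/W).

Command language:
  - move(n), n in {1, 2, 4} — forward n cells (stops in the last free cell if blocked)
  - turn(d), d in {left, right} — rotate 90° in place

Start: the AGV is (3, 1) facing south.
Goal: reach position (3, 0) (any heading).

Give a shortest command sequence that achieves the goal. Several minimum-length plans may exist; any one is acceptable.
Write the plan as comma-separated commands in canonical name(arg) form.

t0: (3, 1) facing south
[1] after move(2): (3, 0) facing south
shorter routes all fall short; 1 is best.

move(2)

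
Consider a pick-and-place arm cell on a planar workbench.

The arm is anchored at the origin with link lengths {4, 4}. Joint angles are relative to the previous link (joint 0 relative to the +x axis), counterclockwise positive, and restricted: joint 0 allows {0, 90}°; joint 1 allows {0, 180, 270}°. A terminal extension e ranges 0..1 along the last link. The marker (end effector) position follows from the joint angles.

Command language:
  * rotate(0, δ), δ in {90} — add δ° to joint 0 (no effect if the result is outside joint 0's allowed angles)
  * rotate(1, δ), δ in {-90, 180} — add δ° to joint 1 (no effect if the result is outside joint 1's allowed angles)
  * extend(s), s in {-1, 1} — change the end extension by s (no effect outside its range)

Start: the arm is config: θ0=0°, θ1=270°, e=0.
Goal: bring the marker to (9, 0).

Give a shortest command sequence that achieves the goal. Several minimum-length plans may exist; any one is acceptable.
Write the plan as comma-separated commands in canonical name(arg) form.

rotate(1, -90), extend(1), rotate(1, 180)

from: config: θ0=0°, θ1=270°, e=0
[1] after rotate(1, -90): config: θ0=0°, θ1=180°, e=0
[2] after extend(1): config: θ0=0°, θ1=180°, e=1
[3] after rotate(1, 180): config: θ0=0°, θ1=0°, e=1
nothing shorter than 3 reaches the goal.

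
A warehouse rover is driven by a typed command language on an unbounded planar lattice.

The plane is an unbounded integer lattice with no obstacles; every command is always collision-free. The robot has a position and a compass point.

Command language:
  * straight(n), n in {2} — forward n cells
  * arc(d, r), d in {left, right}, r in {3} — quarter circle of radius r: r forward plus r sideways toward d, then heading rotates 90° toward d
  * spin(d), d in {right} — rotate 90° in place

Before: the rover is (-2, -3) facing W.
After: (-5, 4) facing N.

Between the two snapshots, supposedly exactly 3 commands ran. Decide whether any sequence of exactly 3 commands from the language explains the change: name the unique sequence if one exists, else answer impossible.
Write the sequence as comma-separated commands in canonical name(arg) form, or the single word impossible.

key: running straight(2) before arc(right, 3) would end elsewhere — order is forced
t0: (-2, -3) facing W
[1] after arc(right, 3): (-5, 0) facing N
[2] after straight(2): (-5, 2) facing N
[3] after straight(2): (-5, 4) facing N
no rival 3-sequence matches.

arc(right, 3), straight(2), straight(2)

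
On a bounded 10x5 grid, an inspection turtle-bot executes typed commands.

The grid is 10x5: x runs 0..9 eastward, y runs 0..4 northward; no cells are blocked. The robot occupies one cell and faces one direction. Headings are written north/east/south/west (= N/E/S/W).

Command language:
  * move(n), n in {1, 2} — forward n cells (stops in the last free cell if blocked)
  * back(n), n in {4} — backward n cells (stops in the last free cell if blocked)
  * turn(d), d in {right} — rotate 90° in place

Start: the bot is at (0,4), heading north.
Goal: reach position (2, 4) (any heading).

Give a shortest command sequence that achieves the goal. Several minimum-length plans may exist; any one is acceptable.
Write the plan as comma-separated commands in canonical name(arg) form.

start: at (0,4), heading north
1. turn(right) → at (0,4), heading east
2. move(2) → at (2,4), heading east
shorter routes all fall short; 2 is best.

turn(right), move(2)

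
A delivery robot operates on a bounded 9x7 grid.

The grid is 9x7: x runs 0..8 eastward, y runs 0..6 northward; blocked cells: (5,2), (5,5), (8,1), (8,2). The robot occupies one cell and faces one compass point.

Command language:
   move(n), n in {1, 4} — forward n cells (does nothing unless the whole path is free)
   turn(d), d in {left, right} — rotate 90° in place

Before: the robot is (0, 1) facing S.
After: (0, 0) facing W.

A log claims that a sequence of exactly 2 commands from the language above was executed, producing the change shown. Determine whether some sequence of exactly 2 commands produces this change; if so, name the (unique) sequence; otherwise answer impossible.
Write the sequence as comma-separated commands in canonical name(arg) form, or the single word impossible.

key: order matters: swapping move(1) and turn(right) lands elsewhere
start: (0, 1) facing S
1. move(1) → (0, 0) facing S
2. turn(right) → (0, 0) facing W
all 16 alternatives checked — unique.

move(1), turn(right)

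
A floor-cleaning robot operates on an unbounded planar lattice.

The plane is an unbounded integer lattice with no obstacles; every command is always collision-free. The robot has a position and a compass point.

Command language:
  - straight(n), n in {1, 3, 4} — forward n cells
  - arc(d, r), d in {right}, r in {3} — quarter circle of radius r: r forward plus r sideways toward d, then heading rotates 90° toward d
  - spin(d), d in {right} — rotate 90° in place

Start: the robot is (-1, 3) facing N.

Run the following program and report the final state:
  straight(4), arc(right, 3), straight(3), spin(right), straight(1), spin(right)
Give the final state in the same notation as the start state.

(5, 9) facing W

start: (-1, 3) facing N
1. straight(4) → (-1, 7) facing N
2. arc(right, 3) → (2, 10) facing E
3. straight(3) → (5, 10) facing E
4. spin(right) → (5, 10) facing S
5. straight(1) → (5, 9) facing S
6. spin(right) → (5, 9) facing W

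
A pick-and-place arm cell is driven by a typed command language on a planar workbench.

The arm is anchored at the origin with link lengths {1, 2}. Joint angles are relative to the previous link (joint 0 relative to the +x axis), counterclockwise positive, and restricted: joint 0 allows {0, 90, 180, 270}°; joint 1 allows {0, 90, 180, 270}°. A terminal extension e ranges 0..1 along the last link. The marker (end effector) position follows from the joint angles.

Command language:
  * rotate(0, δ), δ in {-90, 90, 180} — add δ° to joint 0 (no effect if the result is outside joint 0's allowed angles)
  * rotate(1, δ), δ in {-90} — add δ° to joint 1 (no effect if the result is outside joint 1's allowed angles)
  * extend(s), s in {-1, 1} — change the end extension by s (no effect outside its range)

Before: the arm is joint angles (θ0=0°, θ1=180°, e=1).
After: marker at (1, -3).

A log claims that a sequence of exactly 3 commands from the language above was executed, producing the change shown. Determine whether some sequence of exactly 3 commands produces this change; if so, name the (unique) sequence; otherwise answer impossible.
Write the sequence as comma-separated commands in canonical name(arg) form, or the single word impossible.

rotate(1, -90), rotate(1, -90), rotate(1, -90)

begin: joint angles (θ0=0°, θ1=180°, e=1)
1. rotate(1, -90) → joint angles (θ0=0°, θ1=90°, e=1)
2. rotate(1, -90) → joint angles (θ0=0°, θ1=0°, e=1)
3. rotate(1, -90) → joint angles (θ0=0°, θ1=270°, e=1)
no other 3-command option fits: unique.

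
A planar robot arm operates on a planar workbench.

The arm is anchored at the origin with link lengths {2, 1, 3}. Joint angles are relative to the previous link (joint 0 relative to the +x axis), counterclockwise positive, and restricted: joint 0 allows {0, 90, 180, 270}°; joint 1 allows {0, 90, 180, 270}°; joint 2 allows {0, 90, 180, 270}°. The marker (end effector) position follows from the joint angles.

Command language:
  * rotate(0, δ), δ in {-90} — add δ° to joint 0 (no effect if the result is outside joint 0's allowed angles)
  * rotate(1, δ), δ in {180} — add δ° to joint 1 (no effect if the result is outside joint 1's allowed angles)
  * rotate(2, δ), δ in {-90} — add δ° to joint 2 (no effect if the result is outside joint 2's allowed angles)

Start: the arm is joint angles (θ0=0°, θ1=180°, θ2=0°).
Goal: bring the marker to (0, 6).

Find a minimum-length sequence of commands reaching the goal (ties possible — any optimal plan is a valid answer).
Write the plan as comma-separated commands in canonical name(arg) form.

rotate(0, -90), rotate(0, -90), rotate(0, -90), rotate(1, 180)

start: joint angles (θ0=0°, θ1=180°, θ2=0°)
t=1 rotate(0, -90) ⇒ joint angles (θ0=270°, θ1=180°, θ2=0°)
t=2 rotate(0, -90) ⇒ joint angles (θ0=180°, θ1=180°, θ2=0°)
t=3 rotate(0, -90) ⇒ joint angles (θ0=90°, θ1=180°, θ2=0°)
t=4 rotate(1, 180) ⇒ joint angles (θ0=90°, θ1=0°, θ2=0°)
shorter routes all fall short; 4 is best.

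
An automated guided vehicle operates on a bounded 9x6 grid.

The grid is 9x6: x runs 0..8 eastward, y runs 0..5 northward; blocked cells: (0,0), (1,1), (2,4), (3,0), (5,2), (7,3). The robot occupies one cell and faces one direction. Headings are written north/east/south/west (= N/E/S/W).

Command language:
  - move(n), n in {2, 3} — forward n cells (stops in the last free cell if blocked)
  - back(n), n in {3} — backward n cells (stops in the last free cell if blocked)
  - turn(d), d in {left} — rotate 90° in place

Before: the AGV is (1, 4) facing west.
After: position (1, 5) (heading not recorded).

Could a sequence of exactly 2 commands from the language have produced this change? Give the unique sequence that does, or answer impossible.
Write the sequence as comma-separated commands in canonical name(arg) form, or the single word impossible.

turn(left), back(3)

key: order matters: swapping turn(left) and back(3) lands elsewhere
t0: (1, 4) facing west
t=1 turn(left) ⇒ (1, 4) facing south
t=2 back(3) ⇒ (1, 5) facing south
no rival 2-sequence matches.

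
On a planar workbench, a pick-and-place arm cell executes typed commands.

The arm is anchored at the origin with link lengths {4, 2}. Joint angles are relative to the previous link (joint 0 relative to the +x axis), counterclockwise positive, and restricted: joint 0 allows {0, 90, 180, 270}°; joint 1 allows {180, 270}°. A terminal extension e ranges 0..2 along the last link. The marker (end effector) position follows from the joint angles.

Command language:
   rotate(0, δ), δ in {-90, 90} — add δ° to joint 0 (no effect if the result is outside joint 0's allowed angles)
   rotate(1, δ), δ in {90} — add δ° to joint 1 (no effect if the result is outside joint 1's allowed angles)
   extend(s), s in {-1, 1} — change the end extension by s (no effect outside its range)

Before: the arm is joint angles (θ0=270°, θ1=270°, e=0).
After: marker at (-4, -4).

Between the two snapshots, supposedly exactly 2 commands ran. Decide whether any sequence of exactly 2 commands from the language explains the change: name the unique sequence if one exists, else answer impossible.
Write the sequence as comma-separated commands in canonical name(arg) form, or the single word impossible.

from: joint angles (θ0=270°, θ1=270°, e=0)
[1] after extend(1): joint angles (θ0=270°, θ1=270°, e=1)
[2] after extend(1): joint angles (θ0=270°, θ1=270°, e=2)
no rival 2-sequence matches.

extend(1), extend(1)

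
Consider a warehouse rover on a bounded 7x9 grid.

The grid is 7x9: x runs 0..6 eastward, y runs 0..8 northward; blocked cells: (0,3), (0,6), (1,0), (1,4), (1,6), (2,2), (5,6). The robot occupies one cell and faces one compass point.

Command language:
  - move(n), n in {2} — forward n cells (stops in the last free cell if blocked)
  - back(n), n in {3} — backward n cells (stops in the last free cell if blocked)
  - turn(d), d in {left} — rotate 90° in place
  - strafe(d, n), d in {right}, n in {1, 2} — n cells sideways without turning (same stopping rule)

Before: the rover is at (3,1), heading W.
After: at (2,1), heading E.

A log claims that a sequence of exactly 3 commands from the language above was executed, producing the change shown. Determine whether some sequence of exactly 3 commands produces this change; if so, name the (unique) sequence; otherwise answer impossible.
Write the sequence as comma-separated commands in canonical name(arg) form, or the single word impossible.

key: position moved to (2,1) AND the heading swung to E — translation plus rotation needed
start: at (3,1), heading W
1. turn(left) → at (3,1), heading S
2. strafe(right, 1) → at (2,1), heading S
3. turn(left) → at (2,1), heading E
uniquely the one of 125 3-step routes that fits.

turn(left), strafe(right, 1), turn(left)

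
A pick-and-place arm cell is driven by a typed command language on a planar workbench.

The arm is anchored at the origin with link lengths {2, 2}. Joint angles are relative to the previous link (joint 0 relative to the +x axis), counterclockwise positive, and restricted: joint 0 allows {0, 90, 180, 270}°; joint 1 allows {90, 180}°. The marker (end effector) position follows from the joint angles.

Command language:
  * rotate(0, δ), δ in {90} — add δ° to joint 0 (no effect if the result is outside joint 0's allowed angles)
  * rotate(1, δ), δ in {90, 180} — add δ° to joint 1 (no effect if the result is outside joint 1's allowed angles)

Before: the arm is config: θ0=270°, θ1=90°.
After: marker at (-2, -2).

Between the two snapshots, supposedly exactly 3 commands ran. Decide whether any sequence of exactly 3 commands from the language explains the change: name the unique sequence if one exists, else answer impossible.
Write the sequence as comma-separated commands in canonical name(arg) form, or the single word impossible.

rotate(0, 90), rotate(0, 90), rotate(0, 90)

from: config: θ0=270°, θ1=90°
step 1 (rotate(0, 90)): config: θ0=0°, θ1=90°
step 2 (rotate(0, 90)): config: θ0=90°, θ1=90°
step 3 (rotate(0, 90)): config: θ0=180°, θ1=90°
all 27 alternatives checked — unique.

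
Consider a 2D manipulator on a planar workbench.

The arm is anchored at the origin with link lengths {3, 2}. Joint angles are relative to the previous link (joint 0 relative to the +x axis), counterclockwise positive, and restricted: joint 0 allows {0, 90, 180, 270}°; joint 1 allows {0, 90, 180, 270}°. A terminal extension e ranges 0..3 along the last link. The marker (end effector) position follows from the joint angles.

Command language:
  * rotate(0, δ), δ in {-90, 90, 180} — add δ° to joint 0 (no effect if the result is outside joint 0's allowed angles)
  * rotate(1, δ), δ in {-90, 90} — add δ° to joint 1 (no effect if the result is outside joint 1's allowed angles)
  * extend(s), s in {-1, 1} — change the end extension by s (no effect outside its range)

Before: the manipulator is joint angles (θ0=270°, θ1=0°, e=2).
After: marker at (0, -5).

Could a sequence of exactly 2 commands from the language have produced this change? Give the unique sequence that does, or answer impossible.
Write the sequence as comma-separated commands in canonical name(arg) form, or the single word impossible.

extend(-1), extend(-1)

start: joint angles (θ0=270°, θ1=0°, e=2)
[1] after extend(-1): joint angles (θ0=270°, θ1=0°, e=1)
[2] after extend(-1): joint angles (θ0=270°, θ1=0°, e=0)
no rival 2-sequence matches.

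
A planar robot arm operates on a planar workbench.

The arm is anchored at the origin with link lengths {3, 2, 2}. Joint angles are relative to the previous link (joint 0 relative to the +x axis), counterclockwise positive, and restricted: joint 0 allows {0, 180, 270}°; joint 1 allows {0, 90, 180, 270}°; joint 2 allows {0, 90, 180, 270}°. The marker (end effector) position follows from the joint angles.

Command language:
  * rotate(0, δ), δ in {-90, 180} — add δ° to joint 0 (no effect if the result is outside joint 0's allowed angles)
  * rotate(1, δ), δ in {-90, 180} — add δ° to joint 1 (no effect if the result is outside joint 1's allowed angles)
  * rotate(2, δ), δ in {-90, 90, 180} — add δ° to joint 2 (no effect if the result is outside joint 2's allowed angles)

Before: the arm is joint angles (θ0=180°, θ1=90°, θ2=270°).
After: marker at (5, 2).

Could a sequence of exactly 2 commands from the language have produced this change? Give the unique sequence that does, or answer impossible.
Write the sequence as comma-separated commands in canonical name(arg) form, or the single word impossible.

rotate(0, -90), rotate(0, 180)

key: running rotate(0, 180) before rotate(0, -90) would end elsewhere — order is forced
begin: joint angles (θ0=180°, θ1=90°, θ2=270°)
step 1 (rotate(0, -90)): joint angles (θ0=180°, θ1=90°, θ2=270°)
step 2 (rotate(0, 180)): joint angles (θ0=0°, θ1=90°, θ2=270°)
no other 2-command option fits: unique.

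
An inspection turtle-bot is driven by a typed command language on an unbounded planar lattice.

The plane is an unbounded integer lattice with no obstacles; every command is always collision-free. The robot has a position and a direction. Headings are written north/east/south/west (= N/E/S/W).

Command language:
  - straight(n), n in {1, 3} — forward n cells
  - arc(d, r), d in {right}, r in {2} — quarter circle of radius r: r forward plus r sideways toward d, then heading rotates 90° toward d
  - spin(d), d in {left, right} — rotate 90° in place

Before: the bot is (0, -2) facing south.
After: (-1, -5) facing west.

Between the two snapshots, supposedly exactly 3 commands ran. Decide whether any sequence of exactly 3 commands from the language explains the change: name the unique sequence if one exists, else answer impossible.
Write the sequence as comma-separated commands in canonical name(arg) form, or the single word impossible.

straight(3), spin(right), straight(1)

key: running straight(1) before straight(3) would end elsewhere — order is forced
from: (0, -2) facing south
step 1 (straight(3)): (0, -5) facing south
step 2 (spin(right)): (0, -5) facing west
step 3 (straight(1)): (-1, -5) facing west
uniquely the one of 125 3-step routes that fits.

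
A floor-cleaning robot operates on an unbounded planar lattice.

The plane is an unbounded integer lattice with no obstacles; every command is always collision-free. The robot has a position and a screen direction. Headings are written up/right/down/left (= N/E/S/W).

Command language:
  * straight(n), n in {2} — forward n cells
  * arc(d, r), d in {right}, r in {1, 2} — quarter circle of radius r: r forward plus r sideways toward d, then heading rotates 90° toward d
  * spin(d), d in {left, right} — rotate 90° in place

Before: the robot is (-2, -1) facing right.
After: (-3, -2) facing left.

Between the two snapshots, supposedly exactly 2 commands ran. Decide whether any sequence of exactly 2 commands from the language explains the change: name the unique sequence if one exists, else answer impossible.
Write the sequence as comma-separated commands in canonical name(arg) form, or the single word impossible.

key: order matters: swapping spin(right) and arc(right, 1) lands elsewhere
start: (-2, -1) facing right
[1] after spin(right): (-2, -1) facing down
[2] after arc(right, 1): (-3, -2) facing left
no rival 2-sequence matches.

spin(right), arc(right, 1)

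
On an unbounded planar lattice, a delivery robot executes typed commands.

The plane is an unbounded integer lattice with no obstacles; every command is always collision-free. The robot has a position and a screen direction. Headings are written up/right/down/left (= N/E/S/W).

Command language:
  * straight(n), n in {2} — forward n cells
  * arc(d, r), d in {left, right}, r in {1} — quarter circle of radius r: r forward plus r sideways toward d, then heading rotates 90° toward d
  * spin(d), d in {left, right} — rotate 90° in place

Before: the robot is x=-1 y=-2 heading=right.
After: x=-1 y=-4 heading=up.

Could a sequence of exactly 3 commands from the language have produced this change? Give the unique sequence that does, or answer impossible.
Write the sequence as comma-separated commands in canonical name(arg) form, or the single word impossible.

key: running spin(right) before arc(right, 1) would end elsewhere — order is forced
t0: x=-1 y=-2 heading=right
1. arc(right, 1) → x=0 y=-3 heading=down
2. arc(right, 1) → x=-1 y=-4 heading=left
3. spin(right) → x=-1 y=-4 heading=up
no rival 3-sequence matches.

arc(right, 1), arc(right, 1), spin(right)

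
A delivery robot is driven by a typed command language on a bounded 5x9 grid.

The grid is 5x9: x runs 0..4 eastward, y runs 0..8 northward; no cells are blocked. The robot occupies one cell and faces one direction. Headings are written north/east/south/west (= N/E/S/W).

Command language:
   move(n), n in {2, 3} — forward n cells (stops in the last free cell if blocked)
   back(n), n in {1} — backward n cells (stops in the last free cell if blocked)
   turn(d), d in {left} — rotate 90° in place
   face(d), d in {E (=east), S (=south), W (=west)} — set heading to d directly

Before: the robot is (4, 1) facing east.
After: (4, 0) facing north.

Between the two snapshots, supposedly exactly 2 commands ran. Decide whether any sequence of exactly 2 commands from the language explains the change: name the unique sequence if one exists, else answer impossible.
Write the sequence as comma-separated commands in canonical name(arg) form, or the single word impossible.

turn(left), back(1)

key: order matters: swapping turn(left) and back(1) lands elsewhere
initial: (4, 1) facing east
[1] after turn(left): (4, 1) facing north
[2] after back(1): (4, 0) facing north
uniquely the one of 49 2-step routes that fits.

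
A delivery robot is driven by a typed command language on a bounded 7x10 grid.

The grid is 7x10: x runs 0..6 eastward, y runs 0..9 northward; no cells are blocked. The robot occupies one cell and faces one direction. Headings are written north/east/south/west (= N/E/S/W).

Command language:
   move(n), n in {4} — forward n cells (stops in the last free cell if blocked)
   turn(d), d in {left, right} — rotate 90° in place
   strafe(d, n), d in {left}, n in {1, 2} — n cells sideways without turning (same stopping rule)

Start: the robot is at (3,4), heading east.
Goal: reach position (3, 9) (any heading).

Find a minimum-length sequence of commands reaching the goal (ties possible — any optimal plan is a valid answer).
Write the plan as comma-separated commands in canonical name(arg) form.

strafe(left, 2), strafe(left, 2), strafe(left, 2)

initial: at (3,4), heading east
t=1 strafe(left, 2) ⇒ at (3,6), heading east
t=2 strafe(left, 2) ⇒ at (3,8), heading east
t=3 strafe(left, 2) ⇒ at (3,9), heading east
nothing shorter than 3 reaches the goal.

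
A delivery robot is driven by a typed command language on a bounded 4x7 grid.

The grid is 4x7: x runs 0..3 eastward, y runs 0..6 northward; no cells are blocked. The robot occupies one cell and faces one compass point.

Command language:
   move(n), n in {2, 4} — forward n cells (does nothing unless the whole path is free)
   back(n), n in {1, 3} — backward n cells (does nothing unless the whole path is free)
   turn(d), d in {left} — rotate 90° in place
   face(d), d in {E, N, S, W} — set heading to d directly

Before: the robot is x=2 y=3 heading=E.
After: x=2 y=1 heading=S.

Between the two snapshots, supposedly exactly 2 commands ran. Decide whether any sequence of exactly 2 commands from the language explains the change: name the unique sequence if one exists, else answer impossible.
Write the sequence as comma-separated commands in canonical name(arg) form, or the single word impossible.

key: position moved to (2,1) AND the heading swung to S — translation plus rotation needed
begin: x=2 y=3 heading=E
step 1 (face(S)): x=2 y=3 heading=S
step 2 (move(2)): x=2 y=1 heading=S
uniquely the one of 81 2-step routes that fits.

face(S), move(2)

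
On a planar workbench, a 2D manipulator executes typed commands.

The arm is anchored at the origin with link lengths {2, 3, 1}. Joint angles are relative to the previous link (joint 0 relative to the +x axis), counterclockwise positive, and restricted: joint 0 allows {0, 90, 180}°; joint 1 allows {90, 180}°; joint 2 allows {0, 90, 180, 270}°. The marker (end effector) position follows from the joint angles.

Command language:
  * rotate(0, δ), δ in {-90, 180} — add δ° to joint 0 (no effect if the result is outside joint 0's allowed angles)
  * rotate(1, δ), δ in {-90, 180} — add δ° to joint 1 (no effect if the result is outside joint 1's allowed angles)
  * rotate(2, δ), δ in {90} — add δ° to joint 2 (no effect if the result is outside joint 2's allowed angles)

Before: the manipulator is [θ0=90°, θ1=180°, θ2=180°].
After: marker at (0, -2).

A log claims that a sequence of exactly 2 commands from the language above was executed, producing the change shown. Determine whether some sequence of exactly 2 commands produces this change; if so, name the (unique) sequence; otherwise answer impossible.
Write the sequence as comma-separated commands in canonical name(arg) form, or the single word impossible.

start: [θ0=90°, θ1=180°, θ2=180°]
t=1 rotate(2, 90) ⇒ [θ0=90°, θ1=180°, θ2=270°]
t=2 rotate(2, 90) ⇒ [θ0=90°, θ1=180°, θ2=0°]
all 25 alternatives checked — unique.

rotate(2, 90), rotate(2, 90)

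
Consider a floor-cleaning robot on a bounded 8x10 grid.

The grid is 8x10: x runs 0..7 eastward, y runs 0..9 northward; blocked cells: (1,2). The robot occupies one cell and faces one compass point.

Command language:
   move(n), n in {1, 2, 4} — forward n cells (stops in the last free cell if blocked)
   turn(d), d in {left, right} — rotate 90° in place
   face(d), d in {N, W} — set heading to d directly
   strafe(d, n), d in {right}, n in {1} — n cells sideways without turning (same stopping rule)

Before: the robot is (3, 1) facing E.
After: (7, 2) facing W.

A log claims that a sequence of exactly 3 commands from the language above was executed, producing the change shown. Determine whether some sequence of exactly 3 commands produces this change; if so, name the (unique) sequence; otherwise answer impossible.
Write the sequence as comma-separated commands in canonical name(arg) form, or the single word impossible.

key: running strafe(right, 1) before move(4) would end elsewhere — order is forced
begin: (3, 1) facing E
t=1 move(4) ⇒ (7, 1) facing E
t=2 face(W) ⇒ (7, 1) facing W
t=3 strafe(right, 1) ⇒ (7, 2) facing W
no other 3-command option fits: unique.

move(4), face(W), strafe(right, 1)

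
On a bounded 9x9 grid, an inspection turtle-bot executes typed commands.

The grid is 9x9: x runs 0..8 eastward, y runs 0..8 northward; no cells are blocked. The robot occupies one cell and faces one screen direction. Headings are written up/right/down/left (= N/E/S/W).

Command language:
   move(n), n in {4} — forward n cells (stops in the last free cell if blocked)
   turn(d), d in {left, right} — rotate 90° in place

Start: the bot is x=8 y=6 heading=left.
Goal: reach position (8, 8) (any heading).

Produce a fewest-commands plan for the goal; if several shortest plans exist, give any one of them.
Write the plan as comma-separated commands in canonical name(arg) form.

turn(right), move(4)

t0: x=8 y=6 heading=left
[1] after turn(right): x=8 y=6 heading=up
[2] after move(4): x=8 y=8 heading=up
minimal: 2 command(s), checked below 2.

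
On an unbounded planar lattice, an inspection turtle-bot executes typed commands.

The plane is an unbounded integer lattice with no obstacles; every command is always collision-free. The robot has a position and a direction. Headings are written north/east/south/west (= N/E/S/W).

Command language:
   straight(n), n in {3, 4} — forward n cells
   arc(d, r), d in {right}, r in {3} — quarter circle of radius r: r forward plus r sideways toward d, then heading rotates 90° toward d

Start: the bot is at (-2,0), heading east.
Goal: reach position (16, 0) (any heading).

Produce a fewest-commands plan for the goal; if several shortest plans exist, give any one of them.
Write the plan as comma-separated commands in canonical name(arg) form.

initial: at (-2,0), heading east
[1] after straight(4): at (2,0), heading east
[2] after straight(4): at (6,0), heading east
[3] after straight(4): at (10,0), heading east
[4] after straight(3): at (13,0), heading east
[5] after straight(3): at (16,0), heading east
nothing shorter than 5 reaches the goal.

straight(4), straight(4), straight(4), straight(3), straight(3)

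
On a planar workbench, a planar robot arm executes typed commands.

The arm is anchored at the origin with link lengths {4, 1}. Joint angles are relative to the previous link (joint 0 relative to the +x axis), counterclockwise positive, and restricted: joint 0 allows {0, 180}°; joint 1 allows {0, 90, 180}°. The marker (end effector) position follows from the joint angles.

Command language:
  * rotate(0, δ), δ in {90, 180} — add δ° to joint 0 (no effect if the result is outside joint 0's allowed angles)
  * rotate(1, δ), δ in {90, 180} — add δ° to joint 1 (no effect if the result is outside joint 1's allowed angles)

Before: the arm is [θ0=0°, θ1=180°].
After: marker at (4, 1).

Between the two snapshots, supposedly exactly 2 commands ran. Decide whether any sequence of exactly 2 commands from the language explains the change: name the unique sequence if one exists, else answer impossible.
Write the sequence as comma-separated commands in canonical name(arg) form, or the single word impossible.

key: running rotate(1, 90) before rotate(1, 180) would end elsewhere — order is forced
t0: [θ0=0°, θ1=180°]
[1] after rotate(1, 180): [θ0=0°, θ1=0°]
[2] after rotate(1, 90): [θ0=0°, θ1=90°]
no other 2-command option fits: unique.

rotate(1, 180), rotate(1, 90)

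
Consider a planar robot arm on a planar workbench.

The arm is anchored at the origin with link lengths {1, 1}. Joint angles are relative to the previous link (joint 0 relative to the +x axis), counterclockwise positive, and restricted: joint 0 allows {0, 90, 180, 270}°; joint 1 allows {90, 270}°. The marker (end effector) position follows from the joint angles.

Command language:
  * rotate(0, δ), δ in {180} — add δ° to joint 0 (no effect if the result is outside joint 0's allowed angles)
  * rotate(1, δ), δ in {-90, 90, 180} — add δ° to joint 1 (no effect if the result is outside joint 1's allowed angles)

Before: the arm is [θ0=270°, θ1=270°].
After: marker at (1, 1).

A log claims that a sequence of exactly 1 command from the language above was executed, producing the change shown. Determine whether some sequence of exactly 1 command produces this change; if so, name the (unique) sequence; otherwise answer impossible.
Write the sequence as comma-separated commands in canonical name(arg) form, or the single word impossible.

rotate(0, 180)

t0: [θ0=270°, θ1=270°]
t=1 rotate(0, 180) ⇒ [θ0=90°, θ1=270°]
all 4 alternatives checked — unique.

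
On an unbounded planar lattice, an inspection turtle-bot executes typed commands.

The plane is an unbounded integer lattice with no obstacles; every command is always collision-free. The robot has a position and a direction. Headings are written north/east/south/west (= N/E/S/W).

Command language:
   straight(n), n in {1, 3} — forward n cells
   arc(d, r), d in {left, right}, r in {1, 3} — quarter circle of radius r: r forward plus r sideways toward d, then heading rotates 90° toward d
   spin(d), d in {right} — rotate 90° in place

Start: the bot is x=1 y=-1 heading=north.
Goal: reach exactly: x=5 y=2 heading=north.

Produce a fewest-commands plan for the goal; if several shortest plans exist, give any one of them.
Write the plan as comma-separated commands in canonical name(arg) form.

start: x=1 y=-1 heading=north
1. spin(right) → x=1 y=-1 heading=east
2. straight(1) → x=2 y=-1 heading=east
3. arc(left, 3) → x=5 y=2 heading=north
shorter routes all fall short; 3 is best.

spin(right), straight(1), arc(left, 3)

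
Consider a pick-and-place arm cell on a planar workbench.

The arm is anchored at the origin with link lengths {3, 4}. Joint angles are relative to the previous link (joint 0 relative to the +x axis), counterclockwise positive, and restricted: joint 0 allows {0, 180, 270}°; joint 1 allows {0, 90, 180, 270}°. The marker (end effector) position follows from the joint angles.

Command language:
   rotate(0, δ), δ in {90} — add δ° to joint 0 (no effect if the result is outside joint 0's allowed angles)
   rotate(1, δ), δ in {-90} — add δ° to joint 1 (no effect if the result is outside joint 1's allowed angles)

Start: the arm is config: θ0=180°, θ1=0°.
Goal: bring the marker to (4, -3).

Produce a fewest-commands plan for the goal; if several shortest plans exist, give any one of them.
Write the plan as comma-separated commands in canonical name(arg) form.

rotate(1, -90), rotate(1, -90), rotate(1, -90), rotate(0, 90)

initial: config: θ0=180°, θ1=0°
1. rotate(1, -90) → config: θ0=180°, θ1=270°
2. rotate(1, -90) → config: θ0=180°, θ1=180°
3. rotate(1, -90) → config: θ0=180°, θ1=90°
4. rotate(0, 90) → config: θ0=270°, θ1=90°
no 3-step plan works, so 4 is optimal.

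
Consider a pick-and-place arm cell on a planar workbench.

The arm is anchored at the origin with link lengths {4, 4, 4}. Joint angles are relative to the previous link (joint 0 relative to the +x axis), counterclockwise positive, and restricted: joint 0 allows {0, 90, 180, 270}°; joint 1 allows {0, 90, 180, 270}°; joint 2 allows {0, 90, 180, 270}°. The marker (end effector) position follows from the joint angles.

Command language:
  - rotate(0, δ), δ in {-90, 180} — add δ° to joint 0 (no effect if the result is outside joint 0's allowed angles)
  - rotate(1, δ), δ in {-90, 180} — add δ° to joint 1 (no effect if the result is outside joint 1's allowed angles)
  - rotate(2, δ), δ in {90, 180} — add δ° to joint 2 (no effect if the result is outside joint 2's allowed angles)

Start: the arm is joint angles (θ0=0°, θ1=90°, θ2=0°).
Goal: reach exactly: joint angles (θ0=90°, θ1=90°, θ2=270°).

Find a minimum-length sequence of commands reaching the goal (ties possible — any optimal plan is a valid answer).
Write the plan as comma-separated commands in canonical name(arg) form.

rotate(0, 180), rotate(2, 90), rotate(2, 180), rotate(0, -90)

begin: joint angles (θ0=0°, θ1=90°, θ2=0°)
t=1 rotate(0, 180) ⇒ joint angles (θ0=180°, θ1=90°, θ2=0°)
t=2 rotate(2, 90) ⇒ joint angles (θ0=180°, θ1=90°, θ2=90°)
t=3 rotate(2, 180) ⇒ joint angles (θ0=180°, θ1=90°, θ2=270°)
t=4 rotate(0, -90) ⇒ joint angles (θ0=90°, θ1=90°, θ2=270°)
no 3-step plan works, so 4 is optimal.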